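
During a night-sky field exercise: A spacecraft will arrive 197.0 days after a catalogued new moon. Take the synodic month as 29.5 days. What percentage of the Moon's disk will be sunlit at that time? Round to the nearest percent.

197.0/29.5 = 6.678 lunations, so 6 complete cycles and 20.00 d into the next.
Elongation θ = 360° × 20.00/29.5 ≈ 244.1°.
cos 244.1° = (-0.437), so f = (1 − (-0.437))/2 = 0.719, so 72%.

72%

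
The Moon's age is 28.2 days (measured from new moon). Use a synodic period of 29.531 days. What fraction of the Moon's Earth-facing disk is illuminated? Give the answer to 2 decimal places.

0.02

Phase angle: θ = 360°·(28.2 d)/(29.531 d) = 343.8°.
cos 343.8° = 0.960, so f = (1 − 0.960)/2 = 0.020.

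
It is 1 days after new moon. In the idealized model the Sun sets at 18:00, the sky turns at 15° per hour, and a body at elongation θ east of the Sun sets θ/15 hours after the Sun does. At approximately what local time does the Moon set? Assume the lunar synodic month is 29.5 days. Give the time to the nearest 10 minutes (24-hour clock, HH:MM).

Phase angle: θ = 360°·(1 d)/(29.5 d) = 12.2°.
Delay after the Sun = 12.2° / (15°/h) ≈ 0.81 h.
18:00 + 0.814 h ≈ 18:49 → 18:50 to the nearest ten minutes.

18:50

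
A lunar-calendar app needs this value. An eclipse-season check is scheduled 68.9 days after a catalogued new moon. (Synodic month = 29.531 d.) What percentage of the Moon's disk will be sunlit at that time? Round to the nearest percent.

75%

68.9/29.531 = 2.333 lunations, so 2 complete cycles and 9.84 d into the next.
The Moon has covered 9.84/29.531 of its cycle, so θ ≈ 360° × 9.84/29.531 = 119.9°.
Illuminated fraction = (1 − cos 119.9°)/2 = (1 − (-0.499))/2 ≈ 0.749, so 75%.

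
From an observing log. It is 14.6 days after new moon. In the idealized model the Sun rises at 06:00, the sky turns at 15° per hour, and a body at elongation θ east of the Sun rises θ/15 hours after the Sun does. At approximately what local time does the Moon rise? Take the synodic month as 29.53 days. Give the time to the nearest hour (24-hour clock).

Phase angle: θ = 360°·(14.6 d)/(29.53 d) = 178.0°.
Delay after the Sun = 178.0° / (15°/h) ≈ 11.87 h.
06:00 + 11.87 h ≈ 17:52 → 18:00 to the nearest hour.

18:00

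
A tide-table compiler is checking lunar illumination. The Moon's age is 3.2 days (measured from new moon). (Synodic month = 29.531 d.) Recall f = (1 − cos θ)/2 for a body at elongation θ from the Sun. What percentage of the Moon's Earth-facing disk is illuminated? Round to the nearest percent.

Elongation θ = 360° × 3.2/29.531 ≈ 39.0°.
cos 39.0° = 0.777, so f = (1 − 0.777)/2 = 0.111, so 11%.

11%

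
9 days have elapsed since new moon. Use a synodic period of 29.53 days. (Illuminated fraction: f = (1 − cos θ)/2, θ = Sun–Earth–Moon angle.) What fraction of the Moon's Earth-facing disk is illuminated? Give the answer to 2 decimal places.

0.67

Phase angle: θ = 360°·(9 d)/(29.53 d) = 109.7°.
With cos θ = (-0.337), the lit fraction is (1 − (-0.337))/2 ≈ 0.669.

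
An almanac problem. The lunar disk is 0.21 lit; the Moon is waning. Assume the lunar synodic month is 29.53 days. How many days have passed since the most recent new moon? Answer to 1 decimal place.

cos θ = 1 − 2f = 0.580, giving a principal value of 54.5°.
Waning ⇒ past full, so θ = 360° − 54.5° = 305.5°.
Age = 29.53 × 305.5°/360° ≈ 25.06 days.

25.1 days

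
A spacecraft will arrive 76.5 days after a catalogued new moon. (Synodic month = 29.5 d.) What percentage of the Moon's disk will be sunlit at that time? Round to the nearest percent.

92%

76.5/29.5 = 2.593 lunations, so 2 complete cycles and 17.50 d into the next.
Phase angle: θ = 360°·(17.50 d)/(29.5 d) = 213.6°.
Illuminated fraction = (1 − cos 213.6°)/2 = (1 − (-0.833))/2 ≈ 0.917, so 92%.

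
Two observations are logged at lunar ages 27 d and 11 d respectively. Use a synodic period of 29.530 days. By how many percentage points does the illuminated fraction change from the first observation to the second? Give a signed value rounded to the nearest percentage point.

+78 pp

First observation: θ = 360°·27/29.530 = 329.2°, so f = 0.071.
Second observation: θ = 134.1°, f = 0.848.
Δf = 0.848 − 0.071 = +0.777, i.e. +78 pp.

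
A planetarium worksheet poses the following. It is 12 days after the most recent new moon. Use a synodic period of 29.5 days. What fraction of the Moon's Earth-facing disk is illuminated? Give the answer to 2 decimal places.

0.92

The Moon has covered 12/29.5 of its cycle, so θ ≈ 360° × 12/29.5 = 146.4°.
Illuminated fraction = (1 − cos 146.4°)/2 = (1 − (-0.833))/2 ≈ 0.917.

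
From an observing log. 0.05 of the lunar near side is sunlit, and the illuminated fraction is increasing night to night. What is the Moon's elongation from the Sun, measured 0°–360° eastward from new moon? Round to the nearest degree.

cos θ = 1 − 2f = 0.900, giving a principal value of 25.8°.
The Moon is waxing (0°–180°), so θ = 25.8° directly.

26°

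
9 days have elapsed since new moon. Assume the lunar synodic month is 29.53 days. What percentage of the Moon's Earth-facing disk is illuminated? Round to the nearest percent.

67%

The Moon has covered 9/29.53 of its cycle, so θ ≈ 360° × 9/29.53 = 109.7°.
cos 109.7° = (-0.337), so f = (1 − (-0.337))/2 = 0.669, so 67%.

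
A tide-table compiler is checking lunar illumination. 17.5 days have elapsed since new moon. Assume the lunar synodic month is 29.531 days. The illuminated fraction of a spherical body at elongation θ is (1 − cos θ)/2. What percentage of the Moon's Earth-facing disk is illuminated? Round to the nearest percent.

Elongation θ = 360° × 17.5/29.531 ≈ 213.3°.
cos 213.3° = (-0.835), so f = (1 − (-0.835))/2 = 0.918, so 92%.

92%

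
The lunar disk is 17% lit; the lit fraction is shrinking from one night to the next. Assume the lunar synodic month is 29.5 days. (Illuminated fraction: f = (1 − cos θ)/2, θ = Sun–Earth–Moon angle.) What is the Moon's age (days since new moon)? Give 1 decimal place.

25.5 days

cos θ = 1 − 2f = 0.660, giving a principal value of 48.7°.
Waning ⇒ past full, so θ = 360° − 48.7° = 311.3°.
At 360°/29.5 d per day, 311.3° corresponds to 25.51 days.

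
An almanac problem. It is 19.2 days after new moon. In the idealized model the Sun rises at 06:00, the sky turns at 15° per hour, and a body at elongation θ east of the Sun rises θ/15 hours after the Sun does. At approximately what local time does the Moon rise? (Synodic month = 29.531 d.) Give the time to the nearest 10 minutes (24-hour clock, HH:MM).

The Moon has covered 19.2/29.531 of its cycle, so θ ≈ 360° × 19.2/29.531 = 234.1°.
At 15° of sky rotation per hour, 234.1° corresponds to a 15.60 h lag.
06:00 + 15.604 h ≈ 21:36 → 21:40 to the nearest ten minutes.

21:40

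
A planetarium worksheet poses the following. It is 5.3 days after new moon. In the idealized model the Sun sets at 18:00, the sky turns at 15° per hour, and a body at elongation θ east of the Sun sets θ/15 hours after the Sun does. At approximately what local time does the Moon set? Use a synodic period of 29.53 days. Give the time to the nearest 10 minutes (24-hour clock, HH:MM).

Phase angle: θ = 360°·(5.3 d)/(29.53 d) = 64.6°.
At 15° of sky rotation per hour, 64.6° corresponds to a 4.31 h lag.
18:00 + 4.307 h ≈ 22:18 → 22:20 to the nearest ten minutes.

22:20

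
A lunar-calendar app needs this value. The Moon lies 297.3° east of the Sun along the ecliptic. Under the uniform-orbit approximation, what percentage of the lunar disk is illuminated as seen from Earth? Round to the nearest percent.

f = (1 − cos 297.3°)/2 = (1 − 0.459)/2 ≈ 0.271, i.e. 27%.

27%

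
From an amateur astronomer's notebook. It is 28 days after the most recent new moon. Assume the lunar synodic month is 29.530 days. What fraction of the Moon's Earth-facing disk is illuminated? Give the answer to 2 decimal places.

Phase angle: θ = 360°·(28 d)/(29.530 d) = 341.3°.
cos 341.3° = 0.947, so f = (1 − 0.947)/2 = 0.026.

0.03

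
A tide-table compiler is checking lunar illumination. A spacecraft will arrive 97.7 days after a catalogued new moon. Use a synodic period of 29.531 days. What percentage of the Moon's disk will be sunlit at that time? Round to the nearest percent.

68%

Reduce mod P: 97.7 − 3×29.531 = 9.11 d into the current lunation.
Elongation θ = 360° × 9.11/29.531 ≈ 111.0°.
cos 111.0° = (-0.359), so f = (1 − (-0.359))/2 = 0.679, so 68%.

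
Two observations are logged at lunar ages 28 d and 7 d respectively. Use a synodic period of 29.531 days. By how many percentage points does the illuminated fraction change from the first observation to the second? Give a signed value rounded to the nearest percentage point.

θ₁ = 360° × 28/29.531 = 341.3°, f₁ = (1 − cos θ₁)/2 = 0.026.
θ₂ = 360° × 7/29.531 = 85.3°, f₂ = (1 − cos θ₂)/2 = 0.459.
Change = f₂ − f₁ = +0.433 → +43 percentage points.

+43 pp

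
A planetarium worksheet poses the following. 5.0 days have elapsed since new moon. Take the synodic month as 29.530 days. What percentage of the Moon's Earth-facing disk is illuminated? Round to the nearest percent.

26%

Elongation θ = 360° × 5.0/29.530 ≈ 61.0°.
Illuminated fraction = (1 − cos 61.0°)/2 = (1 − 0.485)/2 ≈ 0.257, so 26%.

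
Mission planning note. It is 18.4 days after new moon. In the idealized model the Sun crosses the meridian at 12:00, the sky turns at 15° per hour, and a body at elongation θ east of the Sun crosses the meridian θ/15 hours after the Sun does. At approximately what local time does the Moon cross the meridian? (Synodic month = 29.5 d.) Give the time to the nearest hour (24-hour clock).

The Moon has covered 18.4/29.5 of its cycle, so θ ≈ 360° × 18.4/29.5 = 224.5°.
The Moon trails the Sun by θ/15 = 224.5/15 ≈ 14.97 hours.
12:00 + 14.97 h ≈ 02:58 → 03:00 to the nearest hour.

03:00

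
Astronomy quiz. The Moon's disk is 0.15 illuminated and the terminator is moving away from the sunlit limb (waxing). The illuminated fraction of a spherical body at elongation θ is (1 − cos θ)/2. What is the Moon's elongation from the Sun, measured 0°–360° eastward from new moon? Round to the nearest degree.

From f = (1 − cos θ)/2: cos θ = 1 − 2×0.15 = 0.700; arccos → 45.6°.
Waxing ⇒ before full, so θ = 45.6°.

46°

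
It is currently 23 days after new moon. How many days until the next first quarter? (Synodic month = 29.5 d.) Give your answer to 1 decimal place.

First quarter occurs at elongation 90°, i.e. at age 29.5 × 90/360 = 7.375 d.
Already past this cycle's first quarter; the next is at 7.375 + 29.5 = 36.875 d, so 36.875 − 23 = 13.875 days.

13.9 days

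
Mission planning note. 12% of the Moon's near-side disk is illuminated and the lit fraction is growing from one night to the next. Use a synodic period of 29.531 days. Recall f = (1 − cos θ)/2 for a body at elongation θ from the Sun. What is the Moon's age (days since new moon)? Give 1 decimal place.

cos θ = 1 − 2f = 0.760, giving a principal value of 40.5°.
Before full moon the principal value applies: θ = 40.5°.
That fraction of the synodic month is 40.5/360 × 29.531 d ≈ 3.33 d.

3.3 days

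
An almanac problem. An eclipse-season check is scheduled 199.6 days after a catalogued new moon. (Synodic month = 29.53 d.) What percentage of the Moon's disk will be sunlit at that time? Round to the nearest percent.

199.6/29.53 = 6.759 lunations, so 6 complete cycles and 22.42 d into the next.
Phase angle: θ = 360°·(22.42 d)/(29.53 d) = 273.3°.
With cos θ = 0.058, the lit fraction is (1 − 0.058)/2 ≈ 0.471, so 47%.

47%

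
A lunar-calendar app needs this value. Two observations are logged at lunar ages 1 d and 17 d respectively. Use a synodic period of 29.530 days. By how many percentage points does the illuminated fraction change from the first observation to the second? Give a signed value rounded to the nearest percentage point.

θ₁ = 360° × 1/29.530 = 12.2°, f₁ = (1 − cos θ₁)/2 = 0.011.
θ₂ = 360° × 17/29.530 = 207.2°, f₂ = (1 − cos θ₂)/2 = 0.945.
Change = f₂ − f₁ = +0.933 → +93 percentage points.

+93 percentage points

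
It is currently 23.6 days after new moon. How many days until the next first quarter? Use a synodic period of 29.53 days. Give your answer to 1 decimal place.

13.3 days

First quarter occurs at elongation 90°, i.e. at age 29.53 × 90/360 = 7.383 d.
Already past this cycle's first quarter; the next is at 7.383 + 29.53 = 36.913 d, so 36.913 − 23.6 = 13.312 days.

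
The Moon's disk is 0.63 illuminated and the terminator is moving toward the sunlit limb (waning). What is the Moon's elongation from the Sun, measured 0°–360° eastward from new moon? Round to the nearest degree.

255°

Invert f = (1 − cos θ)/2 to get cos θ = 1 − 2(0.63) = -0.260, hence θ₀ = arccos -0.260 = 105.1°.
A waning Moon lies in 180°–360°, so θ = 360° − 105.1° = 254.9°.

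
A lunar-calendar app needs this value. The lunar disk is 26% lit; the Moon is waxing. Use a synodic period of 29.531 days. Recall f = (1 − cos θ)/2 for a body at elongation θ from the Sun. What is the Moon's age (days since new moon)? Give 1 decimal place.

5.0 days

From f = (1 − cos θ)/2: cos θ = 1 − 2×0.26 = 0.480; arccos → 61.3°.
Before full moon the principal value applies: θ = 61.3°.
Age = 29.531 × 61.3°/360° ≈ 5.03 days.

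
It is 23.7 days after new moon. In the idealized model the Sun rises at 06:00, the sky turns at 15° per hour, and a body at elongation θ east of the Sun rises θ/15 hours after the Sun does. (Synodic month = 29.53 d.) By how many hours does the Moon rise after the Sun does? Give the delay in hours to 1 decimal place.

19.3 h

Elongation θ = 360° × 23.7/29.53 ≈ 288.9°.
Delay after the Sun = 288.9° / (15°/h) ≈ 19.26 h.
So the Moon rises 19.26 h after the Sun.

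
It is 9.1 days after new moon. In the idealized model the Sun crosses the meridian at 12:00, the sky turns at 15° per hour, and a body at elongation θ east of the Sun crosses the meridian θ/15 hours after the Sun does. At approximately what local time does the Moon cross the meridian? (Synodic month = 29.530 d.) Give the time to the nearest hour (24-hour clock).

The Moon has covered 9.1/29.530 of its cycle, so θ ≈ 360° × 9.1/29.530 = 110.9°.
The Moon trails the Sun by θ/15 = 110.9/15 ≈ 7.40 hours.
12:00 + 7.40 h ≈ 19:24 → 19:00 to the nearest hour.

19:00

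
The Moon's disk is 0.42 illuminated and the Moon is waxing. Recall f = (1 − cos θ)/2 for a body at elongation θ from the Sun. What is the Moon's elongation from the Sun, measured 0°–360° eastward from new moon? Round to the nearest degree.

Invert f = (1 − cos θ)/2 to get cos θ = 1 − 2(0.42) = 0.160, hence θ₀ = arccos 0.160 = 80.8°.
Waxing ⇒ before full, so θ = 80.8°.

81°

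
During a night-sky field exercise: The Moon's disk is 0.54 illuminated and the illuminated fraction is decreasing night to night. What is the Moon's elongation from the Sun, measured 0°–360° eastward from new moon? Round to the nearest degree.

265°

cos θ = 1 − 2f = -0.080, giving a principal value of 94.6°.
Waning ⇒ past full, so θ = 360° − 94.6° = 265.4°.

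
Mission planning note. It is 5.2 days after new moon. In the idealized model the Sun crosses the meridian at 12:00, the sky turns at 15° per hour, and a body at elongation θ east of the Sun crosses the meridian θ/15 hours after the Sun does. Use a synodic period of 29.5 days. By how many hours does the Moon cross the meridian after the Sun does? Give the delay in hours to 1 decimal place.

4.2 h

Elongation θ = 360° × 5.2/29.5 ≈ 63.5°.
Delay after the Sun = 63.5° / (15°/h) ≈ 4.23 h.
So the Moon crosses the meridian 4.23 h after the Sun.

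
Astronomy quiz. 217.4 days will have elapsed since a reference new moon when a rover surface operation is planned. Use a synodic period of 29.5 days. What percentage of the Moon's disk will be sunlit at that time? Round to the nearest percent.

217.4 d spans 7 complete synodic months (7 × 29.5 = 206.50 d) plus 10.90 d.
Phase angle: θ = 360°·(10.90 d)/(29.5 d) = 133.0°.
cos 133.0° = (-0.682), so f = (1 − (-0.682))/2 = 0.841, so 84%.

84%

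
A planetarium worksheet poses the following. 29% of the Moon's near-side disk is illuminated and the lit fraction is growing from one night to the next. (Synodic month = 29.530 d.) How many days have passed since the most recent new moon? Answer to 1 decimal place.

5.3 days

Invert f = (1 − cos θ)/2 to get cos θ = 1 − 2(0.29) = 0.420, hence θ₀ = arccos 0.420 = 65.2°.
Before full moon the principal value applies: θ = 65.2°.
At 360°/29.530 d per day, 65.2° corresponds to 5.35 days.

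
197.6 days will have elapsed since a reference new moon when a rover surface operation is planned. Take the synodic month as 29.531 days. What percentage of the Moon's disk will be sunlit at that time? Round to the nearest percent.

197.6 d spans 6 complete synodic months (6 × 29.531 = 177.19 d) plus 20.41 d.
Elongation θ = 360° × 20.41/29.531 ≈ 248.9°.
Illuminated fraction = (1 − cos 248.9°)/2 = (1 − (-0.361))/2 ≈ 0.680, so 68%.

68%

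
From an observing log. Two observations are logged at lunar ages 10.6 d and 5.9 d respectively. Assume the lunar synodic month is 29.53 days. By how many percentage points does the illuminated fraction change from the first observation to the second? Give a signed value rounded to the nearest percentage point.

-47 percentage points

First observation: θ = 360°·10.6/29.53 = 129.2°, so f = 0.816.
Second observation: θ = 71.9°, f = 0.345.
Δf = 0.345 − 0.816 = -0.471, i.e. -47 pp.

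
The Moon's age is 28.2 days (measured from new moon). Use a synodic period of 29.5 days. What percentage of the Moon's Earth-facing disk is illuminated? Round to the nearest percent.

The Moon has covered 28.2/29.5 of its cycle, so θ ≈ 360° × 28.2/29.5 = 344.1°.
cos 344.1° = 0.962, so f = (1 − 0.962)/2 = 0.019, so 2%.

2%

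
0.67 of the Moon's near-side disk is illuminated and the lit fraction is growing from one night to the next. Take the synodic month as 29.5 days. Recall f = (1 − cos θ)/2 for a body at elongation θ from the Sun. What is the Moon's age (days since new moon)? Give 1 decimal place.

9.0 days

From f = (1 − cos θ)/2: cos θ = 1 − 2×0.67 = -0.340; arccos → 109.9°.
The Moon is waxing (0°–180°), so θ = 109.9° directly.
That fraction of the synodic month is 109.9/360 × 29.5 d ≈ 9.00 d.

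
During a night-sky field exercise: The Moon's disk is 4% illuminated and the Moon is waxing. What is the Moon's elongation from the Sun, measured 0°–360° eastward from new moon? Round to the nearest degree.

23°

cos θ = 1 − 2f = 0.920, giving a principal value of 23.1°.
The Moon is waxing (0°–180°), so θ = 23.1° directly.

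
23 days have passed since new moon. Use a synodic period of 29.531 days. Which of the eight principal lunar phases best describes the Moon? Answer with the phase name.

At 23/29.531 of the cycle, θ ≈ 280° — the last quarter range.

last quarter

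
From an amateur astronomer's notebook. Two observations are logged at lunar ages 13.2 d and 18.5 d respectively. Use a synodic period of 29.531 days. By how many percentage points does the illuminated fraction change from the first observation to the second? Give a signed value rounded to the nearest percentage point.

-12 pp

First observation: θ = 360°·13.2/29.531 = 160.9°, so f = 0.973.
Second observation: θ = 225.5°, f = 0.850.
Δf = 0.850 − 0.973 = -0.122, i.e. -12 pp.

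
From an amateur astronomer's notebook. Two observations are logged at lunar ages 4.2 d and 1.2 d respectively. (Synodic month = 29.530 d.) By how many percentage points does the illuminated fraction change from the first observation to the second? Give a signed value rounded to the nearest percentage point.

θ₁ = 360° × 4.2/29.530 = 51.2°, f₁ = (1 − cos θ₁)/2 = 0.187.
θ₂ = 360° × 1.2/29.530 = 14.6°, f₂ = (1 − cos θ₂)/2 = 0.016.
Change = f₂ − f₁ = -0.171 → -17 percentage points.

-17 percentage points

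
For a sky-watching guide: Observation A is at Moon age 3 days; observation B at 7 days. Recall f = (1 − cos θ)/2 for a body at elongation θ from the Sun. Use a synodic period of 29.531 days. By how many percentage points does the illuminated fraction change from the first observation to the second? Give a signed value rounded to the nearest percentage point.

First observation: θ = 360°·3/29.531 = 36.6°, so f = 0.098.
Second observation: θ = 85.3°, f = 0.459.
Δf = 0.459 − 0.098 = +0.361, i.e. +36 pp.

+36 pp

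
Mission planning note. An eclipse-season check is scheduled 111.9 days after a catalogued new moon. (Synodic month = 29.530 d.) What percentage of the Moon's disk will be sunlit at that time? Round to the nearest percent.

Reduce mod P: 111.9 − 3×29.530 = 23.31 d into the current lunation.
Phase angle: θ = 360°·(23.31 d)/(29.530 d) = 284.2°.
Illuminated fraction = (1 − cos 284.2°)/2 = (1 − 0.245)/2 ≈ 0.378, so 38%.

38%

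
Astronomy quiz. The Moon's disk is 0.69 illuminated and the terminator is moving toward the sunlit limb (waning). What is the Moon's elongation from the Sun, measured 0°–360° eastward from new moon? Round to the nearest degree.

cos θ = 1 − 2f = -0.380, giving a principal value of 112.3°.
Waning ⇒ past full, so θ = 360° − 112.3° = 247.7°.

248°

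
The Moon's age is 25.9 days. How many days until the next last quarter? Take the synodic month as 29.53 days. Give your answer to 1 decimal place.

25.8 days

Last quarter occurs at elongation 270°, i.e. at age 29.53 × 270/360 = 22.148 d.
Already past this cycle's last quarter; the next is at 22.148 + 29.53 = 51.678 d, so 51.678 − 25.9 = 25.778 days.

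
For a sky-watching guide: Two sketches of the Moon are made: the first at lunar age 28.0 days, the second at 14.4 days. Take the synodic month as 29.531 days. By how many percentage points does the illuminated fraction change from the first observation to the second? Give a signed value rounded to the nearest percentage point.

First observation: θ = 360°·28.0/29.531 = 341.3°, so f = 0.026.
Second observation: θ = 175.5°, f = 0.998.
Δf = 0.998 − 0.026 = +0.972, i.e. +97 pp.

+97 percentage points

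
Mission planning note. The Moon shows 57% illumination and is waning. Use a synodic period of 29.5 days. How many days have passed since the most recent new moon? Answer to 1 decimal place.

21.5 days

cos θ = 1 − 2f = -0.140, giving a principal value of 98.0°.
Since the Moon is past full (waning), take the reflex angle: θ = 360° − 98.0° = 262.0°.
Age = 29.5 × 262.0°/360° ≈ 21.47 days.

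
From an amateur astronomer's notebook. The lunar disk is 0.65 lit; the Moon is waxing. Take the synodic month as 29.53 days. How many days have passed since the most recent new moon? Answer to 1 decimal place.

From f = (1 − cos θ)/2: cos θ = 1 − 2×0.65 = -0.300; arccos → 107.5°.
The Moon is waxing (0°–180°), so θ = 107.5° directly.
Age = 29.53 × 107.5°/360° ≈ 8.81 days.

8.8 days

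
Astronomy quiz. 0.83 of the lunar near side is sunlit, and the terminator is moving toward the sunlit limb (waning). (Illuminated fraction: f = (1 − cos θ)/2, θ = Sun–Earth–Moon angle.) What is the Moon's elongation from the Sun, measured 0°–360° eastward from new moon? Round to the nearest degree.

229°

From f = (1 − cos θ)/2: cos θ = 1 − 2×0.83 = -0.660; arccos → 131.3°.
A waning Moon lies in 180°–360°, so θ = 360° − 131.3° = 228.7°.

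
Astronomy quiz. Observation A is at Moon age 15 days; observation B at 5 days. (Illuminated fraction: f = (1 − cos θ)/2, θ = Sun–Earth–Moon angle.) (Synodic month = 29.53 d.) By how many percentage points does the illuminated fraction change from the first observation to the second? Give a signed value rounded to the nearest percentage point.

First observation: θ = 360°·15/29.53 = 182.9°, so f = 0.999.
Second observation: θ = 61.0°, f = 0.257.
Δf = 0.257 − 0.999 = -0.742, i.e. -74 pp.

-74 pp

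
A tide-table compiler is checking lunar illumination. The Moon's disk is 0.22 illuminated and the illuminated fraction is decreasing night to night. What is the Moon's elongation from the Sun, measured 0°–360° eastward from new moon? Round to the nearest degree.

304°

cos θ = 1 − 2f = 0.560, giving a principal value of 55.9°.
Since the Moon is past full (waning), take the reflex angle: θ = 360° − 55.9° = 304.1°.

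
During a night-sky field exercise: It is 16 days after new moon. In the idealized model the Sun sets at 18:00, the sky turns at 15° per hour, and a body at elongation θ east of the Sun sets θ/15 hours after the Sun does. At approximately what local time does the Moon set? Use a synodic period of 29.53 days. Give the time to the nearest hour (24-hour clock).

Phase angle: θ = 360°·(16 d)/(29.53 d) = 195.1°.
The Moon trails the Sun by θ/15 = 195.1/15 ≈ 13.00 hours.
18:00 + 13.00 h ≈ 07:00 → 07:00 to the nearest hour.

07:00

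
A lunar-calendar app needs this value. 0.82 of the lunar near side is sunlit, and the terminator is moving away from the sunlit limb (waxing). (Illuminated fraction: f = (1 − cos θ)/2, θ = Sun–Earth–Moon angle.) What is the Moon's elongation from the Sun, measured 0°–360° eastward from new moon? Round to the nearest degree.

Invert f = (1 − cos θ)/2 to get cos θ = 1 − 2(0.82) = -0.640, hence θ₀ = arccos -0.640 = 129.8°.
Waxing ⇒ before full, so θ = 129.8°.

130°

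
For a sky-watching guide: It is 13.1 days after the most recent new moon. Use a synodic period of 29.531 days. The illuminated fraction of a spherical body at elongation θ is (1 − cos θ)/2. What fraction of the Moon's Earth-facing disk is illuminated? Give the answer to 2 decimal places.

Phase angle: θ = 360°·(13.1 d)/(29.531 d) = 159.7°.
Illuminated fraction = (1 − cos 159.7°)/2 = (1 − (-0.938))/2 ≈ 0.969.

0.97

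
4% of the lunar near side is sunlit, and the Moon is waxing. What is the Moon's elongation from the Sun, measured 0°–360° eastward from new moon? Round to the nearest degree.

23°

Invert f = (1 − cos θ)/2 to get cos θ = 1 − 2(0.04) = 0.920, hence θ₀ = arccos 0.920 = 23.1°.
The Moon is waxing (0°–180°), so θ = 23.1° directly.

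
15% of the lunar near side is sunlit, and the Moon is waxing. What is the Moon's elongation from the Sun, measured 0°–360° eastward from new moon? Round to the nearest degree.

Invert f = (1 − cos θ)/2 to get cos θ = 1 − 2(0.15) = 0.700, hence θ₀ = arccos 0.700 = 45.6°.
The Moon is waxing (0°–180°), so θ = 45.6° directly.

46°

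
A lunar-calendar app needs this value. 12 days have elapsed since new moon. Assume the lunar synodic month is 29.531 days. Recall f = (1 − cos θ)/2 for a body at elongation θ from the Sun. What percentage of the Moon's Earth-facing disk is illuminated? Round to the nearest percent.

92%

Phase angle: θ = 360°·(12 d)/(29.531 d) = 146.3°.
Illuminated fraction = (1 − cos 146.3°)/2 = (1 − (-0.832))/2 ≈ 0.916, so 92%.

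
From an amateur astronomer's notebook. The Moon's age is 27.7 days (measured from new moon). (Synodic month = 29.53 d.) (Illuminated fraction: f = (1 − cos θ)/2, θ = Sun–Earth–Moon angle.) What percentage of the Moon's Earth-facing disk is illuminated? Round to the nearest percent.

4%

The Moon has covered 27.7/29.53 of its cycle, so θ ≈ 360° × 27.7/29.53 = 337.7°.
cos 337.7° = 0.925, so f = (1 − 0.925)/2 = 0.037, so 4%.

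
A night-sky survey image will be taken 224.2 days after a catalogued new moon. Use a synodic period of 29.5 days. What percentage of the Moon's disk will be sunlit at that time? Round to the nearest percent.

224.2 d spans 7 complete synodic months (7 × 29.5 = 206.50 d) plus 17.70 d.
The Moon has covered 17.70/29.5 of its cycle, so θ ≈ 360° × 17.70/29.5 = 216.0°.
cos 216.0° = (-0.809), so f = (1 − (-0.809))/2 = 0.905, so 90%.

90%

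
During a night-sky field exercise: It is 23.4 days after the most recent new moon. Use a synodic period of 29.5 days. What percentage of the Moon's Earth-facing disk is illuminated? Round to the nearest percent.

The Moon has covered 23.4/29.5 of its cycle, so θ ≈ 360° × 23.4/29.5 = 285.6°.
Illuminated fraction = (1 − cos 285.6°)/2 = (1 − 0.268)/2 ≈ 0.366, so 37%.

37%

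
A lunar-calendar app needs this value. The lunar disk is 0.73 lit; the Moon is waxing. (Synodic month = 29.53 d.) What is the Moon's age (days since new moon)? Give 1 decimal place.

9.6 days

Invert f = (1 − cos θ)/2 to get cos θ = 1 − 2(0.73) = -0.460, hence θ₀ = arccos -0.460 = 117.4°.
The Moon is waxing (0°–180°), so θ = 117.4° directly.
That fraction of the synodic month is 117.4/360 × 29.53 d ≈ 9.63 d.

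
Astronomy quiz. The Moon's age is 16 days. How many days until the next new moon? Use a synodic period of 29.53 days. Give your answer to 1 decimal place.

One full lunation from the last new moon is 29.53 d; remaining = 29.53 − 16 = 13.530 d.

13.5 days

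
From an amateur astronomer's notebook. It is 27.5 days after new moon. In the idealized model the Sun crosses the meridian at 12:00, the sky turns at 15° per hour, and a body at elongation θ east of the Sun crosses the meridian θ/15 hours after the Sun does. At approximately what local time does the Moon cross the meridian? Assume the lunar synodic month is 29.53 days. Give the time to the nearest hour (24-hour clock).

10:00

Phase angle: θ = 360°·(27.5 d)/(29.53 d) = 335.3°.
At 15° of sky rotation per hour, 335.3° corresponds to a 22.35 h lag.
12:00 + 22.35 h ≈ 10:21 → 10:00 to the nearest hour.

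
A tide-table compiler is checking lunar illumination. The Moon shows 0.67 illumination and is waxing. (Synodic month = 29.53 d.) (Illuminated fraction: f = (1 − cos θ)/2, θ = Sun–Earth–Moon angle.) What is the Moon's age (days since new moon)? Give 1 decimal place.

9.0 days

From f = (1 − cos θ)/2: cos θ = 1 − 2×0.67 = -0.340; arccos → 109.9°.
The Moon is waxing (0°–180°), so θ = 109.9° directly.
That fraction of the synodic month is 109.9/360 × 29.53 d ≈ 9.01 d.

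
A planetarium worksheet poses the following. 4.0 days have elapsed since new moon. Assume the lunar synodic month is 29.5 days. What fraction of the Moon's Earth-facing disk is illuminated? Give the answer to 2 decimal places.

Elongation θ = 360° × 4.0/29.5 ≈ 48.8°.
Illuminated fraction = (1 − cos 48.8°)/2 = (1 − 0.659)/2 ≈ 0.171.

0.17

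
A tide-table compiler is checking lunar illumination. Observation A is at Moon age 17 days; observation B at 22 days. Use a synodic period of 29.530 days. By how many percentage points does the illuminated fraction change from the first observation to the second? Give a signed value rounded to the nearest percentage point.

-43 percentage points

θ₁ = 360° × 17/29.530 = 207.2°, f₁ = (1 − cos θ₁)/2 = 0.945.
θ₂ = 360° × 22/29.530 = 268.2°, f₂ = (1 − cos θ₂)/2 = 0.516.
Change = f₂ − f₁ = -0.429 → -43 percentage points.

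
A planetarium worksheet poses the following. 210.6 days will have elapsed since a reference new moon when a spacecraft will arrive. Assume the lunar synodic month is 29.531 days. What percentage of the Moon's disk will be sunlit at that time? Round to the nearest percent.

16%

210.6/29.531 = 7.131 lunations, so 7 complete cycles and 3.88 d into the next.
The Moon has covered 3.88/29.531 of its cycle, so θ ≈ 360° × 3.88/29.531 = 47.3°.
Illuminated fraction = (1 − cos 47.3°)/2 = (1 − 0.678)/2 ≈ 0.161, so 16%.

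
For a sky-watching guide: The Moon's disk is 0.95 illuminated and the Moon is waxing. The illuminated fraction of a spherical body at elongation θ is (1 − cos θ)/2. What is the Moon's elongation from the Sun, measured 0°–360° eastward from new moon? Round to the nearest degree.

154°

From f = (1 − cos θ)/2: cos θ = 1 − 2×0.95 = -0.900; arccos → 154.2°.
Before full moon the principal value applies: θ = 154.2°.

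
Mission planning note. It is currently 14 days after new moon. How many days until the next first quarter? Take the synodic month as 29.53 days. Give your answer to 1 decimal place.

First quarter is 0.25 of the way through the cycle: age 0.25 × 29.53 = 7.383 d.
Already past this cycle's first quarter; the next is at 7.383 + 29.53 = 36.913 d, so 36.913 − 14 = 22.913 days.

22.9 days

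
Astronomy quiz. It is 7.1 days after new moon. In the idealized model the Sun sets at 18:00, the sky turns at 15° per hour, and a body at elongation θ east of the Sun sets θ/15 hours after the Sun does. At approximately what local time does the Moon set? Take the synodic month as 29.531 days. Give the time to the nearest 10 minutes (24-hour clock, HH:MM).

Phase angle: θ = 360°·(7.1 d)/(29.531 d) = 86.6°.
The Moon trails the Sun by θ/15 = 86.6/15 ≈ 5.77 hours.
18:00 + 5.770 h ≈ 23:46 → 23:50 to the nearest ten minutes.

23:50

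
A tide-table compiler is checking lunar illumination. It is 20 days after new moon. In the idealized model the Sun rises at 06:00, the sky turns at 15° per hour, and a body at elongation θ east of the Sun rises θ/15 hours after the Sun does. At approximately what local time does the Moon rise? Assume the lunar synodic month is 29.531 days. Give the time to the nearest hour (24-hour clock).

22:00

The Moon has covered 20/29.531 of its cycle, so θ ≈ 360° × 20/29.531 = 243.8°.
The Moon trails the Sun by θ/15 = 243.8/15 ≈ 16.25 hours.
06:00 + 16.25 h ≈ 22:15 → 22:00 to the nearest hour.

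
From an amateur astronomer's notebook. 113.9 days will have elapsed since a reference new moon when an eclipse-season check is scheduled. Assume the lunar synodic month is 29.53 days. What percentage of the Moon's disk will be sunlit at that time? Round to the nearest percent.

Reduce mod P: 113.9 − 3×29.53 = 25.31 d into the current lunation.
Phase angle: θ = 360°·(25.31 d)/(29.53 d) = 308.6°.
cos 308.6° = 0.623, so f = (1 − 0.623)/2 = 0.188, so 19%.

19%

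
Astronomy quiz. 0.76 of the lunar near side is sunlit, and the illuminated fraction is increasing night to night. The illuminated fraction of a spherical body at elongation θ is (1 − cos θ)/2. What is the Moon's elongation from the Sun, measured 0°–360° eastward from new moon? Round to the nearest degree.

Invert f = (1 − cos θ)/2 to get cos θ = 1 − 2(0.76) = -0.520, hence θ₀ = arccos -0.520 = 121.3°.
Before full moon the principal value applies: θ = 121.3°.

121°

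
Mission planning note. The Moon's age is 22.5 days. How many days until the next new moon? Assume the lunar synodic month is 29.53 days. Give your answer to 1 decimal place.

The next new moon completes the synodic month: 29.53 − 22.5 = 7.030 days.

7.0 days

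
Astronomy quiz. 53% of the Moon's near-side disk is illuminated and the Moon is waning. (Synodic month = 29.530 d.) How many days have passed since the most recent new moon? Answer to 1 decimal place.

Invert f = (1 − cos θ)/2 to get cos θ = 1 − 2(0.53) = -0.060, hence θ₀ = arccos -0.060 = 93.4°.
Since the Moon is past full (waning), take the reflex angle: θ = 360° − 93.4° = 266.6°.
That fraction of the synodic month is 266.6/360 × 29.530 d ≈ 21.87 d.

21.9 days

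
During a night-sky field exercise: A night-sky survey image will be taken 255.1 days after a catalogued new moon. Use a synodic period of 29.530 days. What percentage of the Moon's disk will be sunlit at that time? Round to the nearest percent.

82%

255.1/29.530 = 8.639 lunations, so 8 complete cycles and 18.86 d into the next.
Elongation θ = 360° × 18.86/29.530 ≈ 229.9°.
With cos θ = (-0.644), the lit fraction is (1 − (-0.644))/2 ≈ 0.822, so 82%.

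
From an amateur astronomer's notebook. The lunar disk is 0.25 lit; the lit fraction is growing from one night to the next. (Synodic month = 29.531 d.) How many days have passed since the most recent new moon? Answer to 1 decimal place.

Invert f = (1 − cos θ)/2 to get cos θ = 1 − 2(0.25) = 0.500, hence θ₀ = arccos 0.500 = 60.0°.
Waxing ⇒ before full, so θ = 60.0°.
At 360°/29.531 d per day, 60.0° corresponds to 4.92 days.

4.9 days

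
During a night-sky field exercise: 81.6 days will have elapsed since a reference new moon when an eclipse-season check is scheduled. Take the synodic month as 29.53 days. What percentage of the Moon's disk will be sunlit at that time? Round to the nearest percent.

Reduce mod P: 81.6 − 2×29.53 = 22.54 d into the current lunation.
Elongation θ = 360° × 22.54/29.53 ≈ 274.8°.
Illuminated fraction = (1 − cos 274.8°)/2 = (1 − 0.083)/2 ≈ 0.458, so 46%.

46%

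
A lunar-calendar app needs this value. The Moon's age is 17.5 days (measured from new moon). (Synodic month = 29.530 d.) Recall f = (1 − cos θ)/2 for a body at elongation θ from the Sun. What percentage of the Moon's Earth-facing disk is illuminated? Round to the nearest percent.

The Moon has covered 17.5/29.530 of its cycle, so θ ≈ 360° × 17.5/29.530 = 213.3°.
With cos θ = (-0.835), the lit fraction is (1 − (-0.835))/2 ≈ 0.918, so 92%.

92%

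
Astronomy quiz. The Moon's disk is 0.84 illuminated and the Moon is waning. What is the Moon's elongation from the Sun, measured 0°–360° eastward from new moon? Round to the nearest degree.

227°

Invert f = (1 − cos θ)/2 to get cos θ = 1 − 2(0.84) = -0.680, hence θ₀ = arccos -0.680 = 132.8°.
Waning ⇒ past full, so θ = 360° − 132.8° = 227.2°.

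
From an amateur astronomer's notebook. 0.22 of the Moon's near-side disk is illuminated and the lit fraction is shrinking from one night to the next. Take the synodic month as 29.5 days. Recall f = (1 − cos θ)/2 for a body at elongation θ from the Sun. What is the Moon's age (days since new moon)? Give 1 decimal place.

From f = (1 − cos θ)/2: cos θ = 1 − 2×0.22 = 0.560; arccos → 55.9°.
Waning ⇒ past full, so θ = 360° − 55.9° = 304.1°.
Age = 29.5 × 304.1°/360° ≈ 24.92 days.

24.9 days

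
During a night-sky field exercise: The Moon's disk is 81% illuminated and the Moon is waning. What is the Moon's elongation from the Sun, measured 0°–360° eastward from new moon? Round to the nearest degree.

232°

Invert f = (1 − cos θ)/2 to get cos θ = 1 − 2(0.81) = -0.620, hence θ₀ = arccos -0.620 = 128.3°.
A waning Moon lies in 180°–360°, so θ = 360° − 128.3° = 231.7°.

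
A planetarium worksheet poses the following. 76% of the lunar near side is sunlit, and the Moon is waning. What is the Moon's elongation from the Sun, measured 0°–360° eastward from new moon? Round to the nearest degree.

cos θ = 1 − 2f = -0.520, giving a principal value of 121.3°.
Since the Moon is past full (waning), take the reflex angle: θ = 360° − 121.3° = 238.7°.

239°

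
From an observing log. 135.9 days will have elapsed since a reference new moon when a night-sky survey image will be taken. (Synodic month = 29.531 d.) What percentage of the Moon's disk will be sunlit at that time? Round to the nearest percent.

90%

135.9 d spans 4 complete synodic months (4 × 29.531 = 118.12 d) plus 17.78 d.
Elongation θ = 360° × 17.78/29.531 ≈ 216.7°.
cos 216.7° = (-0.802), so f = (1 − (-0.802))/2 = 0.901, so 90%.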